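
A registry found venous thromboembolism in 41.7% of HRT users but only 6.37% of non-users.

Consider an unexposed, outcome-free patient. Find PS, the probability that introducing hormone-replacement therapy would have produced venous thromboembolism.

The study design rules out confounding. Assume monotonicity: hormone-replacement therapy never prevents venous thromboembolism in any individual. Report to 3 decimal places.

PS ≈ 0.377

p₁ = 0.417, p₀ = 0.0637.
Under exogeneity and monotonicity, PS = (p₁ − p₀) / (1 − p₀).
PS = (0.417 − 0.0637) / (1 − 0.0637) = 0.3533 / 0.9363 ≈ 0.3773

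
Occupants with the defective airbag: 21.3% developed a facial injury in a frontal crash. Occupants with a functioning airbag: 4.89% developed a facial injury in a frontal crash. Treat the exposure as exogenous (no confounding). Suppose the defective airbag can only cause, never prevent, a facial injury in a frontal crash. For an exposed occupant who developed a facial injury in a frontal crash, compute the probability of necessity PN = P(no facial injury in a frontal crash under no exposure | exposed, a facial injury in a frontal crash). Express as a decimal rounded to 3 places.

p₁ = 0.213, p₀ = 0.0489.
Under exogeneity and monotonicity, PN = (p₁ − p₀) / p₁.
PN = (0.213 − 0.0489) / 0.213 = 0.1641 / 0.213 ≈ 0.7704

PN ≈ 0.770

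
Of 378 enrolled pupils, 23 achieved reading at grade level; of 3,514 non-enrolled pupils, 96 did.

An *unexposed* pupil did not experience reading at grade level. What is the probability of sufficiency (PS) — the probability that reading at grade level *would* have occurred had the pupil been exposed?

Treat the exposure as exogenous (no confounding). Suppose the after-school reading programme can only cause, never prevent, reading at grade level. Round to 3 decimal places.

p₁ = P(outcome | exposed) = 23/378 = 0.060847
p₀ = P(outcome | unexposed) = 96/3514 = 0.027319
Under exogeneity and monotonicity, PS = (p₁ − p₀) / (1 − p₀).
PS = (0.060847 − 0.027319) / (1 − 0.027319) = 0.033527 / 0.97268 ≈ 0.0345

PS ≈ 0.034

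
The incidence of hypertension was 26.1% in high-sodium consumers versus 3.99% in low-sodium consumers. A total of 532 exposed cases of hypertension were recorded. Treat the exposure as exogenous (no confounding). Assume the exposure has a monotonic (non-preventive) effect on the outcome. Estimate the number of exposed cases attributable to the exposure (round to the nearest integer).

about 451 cases

p₁ = 0.261, p₀ = 0.0399.
PN = (p₁ − p₀)/p₁ = (0.261 − 0.0399) / 0.261 ≈ 0.84713.
Attributable cases ≈ PN × (exposed cases) = 0.84713 × 532 ≈ 450.67.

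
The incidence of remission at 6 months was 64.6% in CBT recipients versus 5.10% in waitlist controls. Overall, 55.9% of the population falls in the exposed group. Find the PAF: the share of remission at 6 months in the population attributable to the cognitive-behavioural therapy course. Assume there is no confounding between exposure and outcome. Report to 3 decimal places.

PAF ≈ 0.867

p₁ = 0.646, p₀ = 0.051.
Overall risk P(Y=1) = π·p₁ + (1−π)·p₀ = 0.559×0.646 + 0.441×0.051 = 0.3836.
Under exogeneity, PAF = [P(Y=1) − p₀] / P(Y=1).
PAF = (0.3836 − 0.051) / 0.3836 ≈ 0.8671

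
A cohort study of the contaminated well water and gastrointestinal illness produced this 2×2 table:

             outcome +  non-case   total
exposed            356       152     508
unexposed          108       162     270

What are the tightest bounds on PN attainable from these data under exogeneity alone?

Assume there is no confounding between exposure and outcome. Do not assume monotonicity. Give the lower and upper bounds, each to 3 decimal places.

p₁ = P(outcome | exposed) = 356/508 = 0.70079
p₀ = P(outcome | unexposed) = 108/270 = 0.4
Under exogeneity alone the bounds on PN are max{0,(p₁−p₀)/p₁} ≤ PN ≤ min{1,(1−p₀)/p₁}.
  lower = (p₁ − p₀)/p₁ = 0.30079 / 0.70079 ≈ 0.4292
  upper = min{1, (1 − p₀)/p₁} = 0.6 / 0.70079 ≈ 0.8562

0.429 ≤ PN ≤ 0.856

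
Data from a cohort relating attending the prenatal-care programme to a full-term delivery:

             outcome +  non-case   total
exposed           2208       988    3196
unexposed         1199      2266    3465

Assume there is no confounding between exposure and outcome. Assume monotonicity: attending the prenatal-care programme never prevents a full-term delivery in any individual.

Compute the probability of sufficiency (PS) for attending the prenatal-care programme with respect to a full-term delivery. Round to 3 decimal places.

p₁ = P(outcome | exposed) = 2208/3196 = 0.69086
p₀ = P(outcome | unexposed) = 1199/3465 = 0.34603
Under exogeneity and monotonicity, PS = (p₁ − p₀)/(1 − p₀).
PS = (0.69086 − 0.34603) / 0.65397 ≈ 0.5273

PS ≈ 0.527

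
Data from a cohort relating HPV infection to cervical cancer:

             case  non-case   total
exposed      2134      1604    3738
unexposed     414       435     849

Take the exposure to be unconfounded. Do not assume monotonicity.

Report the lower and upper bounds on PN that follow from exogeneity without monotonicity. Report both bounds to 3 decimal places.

0.146 ≤ PN ≤ 0.897

p₁ = P(outcome | exposed) = 2134/3738 = 0.57089
p₀ = P(outcome | unexposed) = 414/849 = 0.48763
Under exogeneity alone the bounds on PN are max{0,(p₁−p₀)/p₁} ≤ PN ≤ min{1,(1−p₀)/p₁}.
  lower = (p₁ − p₀)/p₁ = 0.083261 / 0.57089 ≈ 0.1458
  upper = min{1, (1 − p₀)/p₁} = 0.51237 / 0.57089 ≈ 0.8975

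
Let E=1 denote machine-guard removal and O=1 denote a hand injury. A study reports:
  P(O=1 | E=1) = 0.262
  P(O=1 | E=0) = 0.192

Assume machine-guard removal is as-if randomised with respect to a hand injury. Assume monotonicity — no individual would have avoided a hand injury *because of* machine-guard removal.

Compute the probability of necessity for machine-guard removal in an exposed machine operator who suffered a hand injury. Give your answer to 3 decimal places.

Let p₁ = 0.262, p₀ = 0.192.
Under exogeneity and monotonicity, PN = (p₁ − p₀) / p₁.
PN = (0.262 − 0.192) / 0.262 = 0.07 / 0.262 ≈ 0.2672

PN ≈ 0.267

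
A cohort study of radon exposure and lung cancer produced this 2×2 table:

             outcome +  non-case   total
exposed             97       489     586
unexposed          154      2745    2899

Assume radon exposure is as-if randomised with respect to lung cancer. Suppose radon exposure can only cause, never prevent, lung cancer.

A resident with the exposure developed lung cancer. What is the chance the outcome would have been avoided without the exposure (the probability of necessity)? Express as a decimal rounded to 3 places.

p₁ = P(outcome | exposed) = 97/586 = 0.16553
p₀ = P(outcome | unexposed) = 154/2899 = 0.053122
Under exogeneity and monotonicity, PN = (p₁ − p₀)/p₁.
PN = (0.16553 − 0.053122) / 0.16553 ≈ 0.6791

PN ≈ 0.679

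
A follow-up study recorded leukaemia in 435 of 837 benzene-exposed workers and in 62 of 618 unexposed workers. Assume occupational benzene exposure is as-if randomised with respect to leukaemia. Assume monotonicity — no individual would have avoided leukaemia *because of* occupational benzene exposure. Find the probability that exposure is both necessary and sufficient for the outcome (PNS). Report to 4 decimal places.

p₁ = P(outcome | exposed) = 435/837 = 0.51971
p₀ = P(outcome | unexposed) = 62/618 = 0.10032
Under exogeneity and monotonicity, PNS = p₁ − p₀.
PNS = 0.51971 − 0.10032 = 0.41939

PNS ≈ 0.4194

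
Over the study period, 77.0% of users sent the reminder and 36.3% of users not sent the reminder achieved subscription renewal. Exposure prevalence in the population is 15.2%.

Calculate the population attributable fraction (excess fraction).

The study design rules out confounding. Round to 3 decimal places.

PAF ≈ 0.146

p₁ = 0.77, p₀ = 0.363.
Overall risk P(Y=1) = π·p₁ + (1−π)·p₀ = 0.152×0.77 + 0.848×0.363 = 0.42486.
Under exogeneity, PAF = [P(Y=1) − p₀] / P(Y=1).
PAF = (0.42486 − 0.363) / 0.42486 ≈ 0.1456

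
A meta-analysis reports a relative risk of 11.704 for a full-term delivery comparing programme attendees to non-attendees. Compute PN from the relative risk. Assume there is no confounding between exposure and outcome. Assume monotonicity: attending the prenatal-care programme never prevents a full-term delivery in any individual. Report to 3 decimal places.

PN ≈ 0.915

Under exogeneity and monotonicity, PN = (RR − 1) / RR = 1 − 1/RR.
PN = (11.704 − 1) / 11.704 = 10.7 / 11.704 ≈ 0.9146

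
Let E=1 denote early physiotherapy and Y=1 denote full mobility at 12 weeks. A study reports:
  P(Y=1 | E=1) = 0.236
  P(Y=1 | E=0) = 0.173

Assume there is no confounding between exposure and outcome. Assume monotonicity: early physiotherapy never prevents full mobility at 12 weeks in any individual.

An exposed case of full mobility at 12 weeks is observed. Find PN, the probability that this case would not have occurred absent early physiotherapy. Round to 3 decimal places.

Let p₁ = 0.236, p₀ = 0.173.
Under exogeneity and monotonicity, PN = (p₁ − p₀) / p₁.
PN = (0.236 − 0.173) / 0.236 = 0.063 / 0.236 ≈ 0.2669

PN ≈ 0.267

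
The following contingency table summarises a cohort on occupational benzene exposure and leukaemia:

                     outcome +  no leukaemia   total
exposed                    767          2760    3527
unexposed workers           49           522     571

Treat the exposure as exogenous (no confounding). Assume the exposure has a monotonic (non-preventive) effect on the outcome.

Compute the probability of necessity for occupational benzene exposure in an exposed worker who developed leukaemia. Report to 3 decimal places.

p₁ = P(outcome | exposed) = 767/3527 = 0.21747
p₀ = P(outcome | unexposed) = 49/571 = 0.085814
Under exogeneity and monotonicity, PN = (p₁ − p₀)/p₁.
PN = (0.21747 − 0.085814) / 0.21747 ≈ 0.6054

PN ≈ 0.605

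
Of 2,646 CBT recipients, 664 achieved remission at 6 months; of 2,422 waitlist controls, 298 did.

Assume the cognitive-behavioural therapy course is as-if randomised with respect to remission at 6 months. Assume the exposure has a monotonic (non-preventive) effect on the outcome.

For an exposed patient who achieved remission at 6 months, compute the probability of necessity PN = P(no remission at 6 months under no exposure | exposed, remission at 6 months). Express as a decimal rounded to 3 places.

PN ≈ 0.510

p₁ = P(outcome | exposed) = 664/2646 = 0.25094
p₀ = P(outcome | unexposed) = 298/2422 = 0.12304
Under exogeneity and monotonicity, PN = (p₁ − p₀) / p₁.
PN = (0.25094 − 0.12304) / 0.25094 = 0.12791 / 0.25094 ≈ 0.5097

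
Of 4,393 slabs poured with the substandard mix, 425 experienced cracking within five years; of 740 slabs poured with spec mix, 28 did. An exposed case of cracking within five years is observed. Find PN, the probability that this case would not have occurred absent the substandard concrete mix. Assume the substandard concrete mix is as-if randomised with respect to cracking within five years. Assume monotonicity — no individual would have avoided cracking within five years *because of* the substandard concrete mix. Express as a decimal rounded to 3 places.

PN ≈ 0.609

p₁ = P(outcome | exposed) = 425/4393 = 0.096745
p₀ = P(outcome | unexposed) = 28/740 = 0.037838
Under exogeneity and monotonicity, PN = (p₁ − p₀) / p₁.
PN = (0.096745 − 0.037838) / 0.096745 = 0.058907 / 0.096745 ≈ 0.6089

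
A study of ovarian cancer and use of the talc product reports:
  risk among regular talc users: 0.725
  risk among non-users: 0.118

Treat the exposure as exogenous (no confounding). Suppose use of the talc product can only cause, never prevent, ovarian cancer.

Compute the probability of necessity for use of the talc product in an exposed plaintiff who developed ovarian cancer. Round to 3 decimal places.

Let p₁ = 0.725, p₀ = 0.118.
Under exogeneity and monotonicity, PN = (p₁ − p₀) / p₁.
PN = (0.725 − 0.118) / 0.725 = 0.607 / 0.725 ≈ 0.8372

PN ≈ 0.837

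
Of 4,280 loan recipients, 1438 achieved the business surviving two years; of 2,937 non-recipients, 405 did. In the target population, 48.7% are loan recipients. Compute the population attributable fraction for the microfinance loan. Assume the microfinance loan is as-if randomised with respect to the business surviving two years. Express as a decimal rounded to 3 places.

p₁ = P(outcome | exposed) = 1438/4280 = 0.33598
p₀ = P(outcome | unexposed) = 405/2937 = 0.1379
Overall risk P(Y=1) = π·p₁ + (1−π)·p₀ = 0.487×0.33598 + 0.513×0.1379 = 0.23436.
Under exogeneity, PAF = [P(Y=1) − p₀] / P(Y=1).
PAF = (0.23436 − 0.1379) / 0.23436 ≈ 0.4116

PAF ≈ 0.412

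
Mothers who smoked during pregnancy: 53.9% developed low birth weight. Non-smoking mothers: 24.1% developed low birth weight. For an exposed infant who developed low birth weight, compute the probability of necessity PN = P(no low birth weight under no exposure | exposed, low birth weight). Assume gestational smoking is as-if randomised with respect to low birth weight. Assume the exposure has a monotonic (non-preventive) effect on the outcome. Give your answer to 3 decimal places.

PN ≈ 0.553

p₁ = 0.539, p₀ = 0.241.
Under exogeneity and monotonicity, PN = (p₁ − p₀) / p₁.
PN = (0.539 − 0.241) / 0.539 = 0.298 / 0.539 ≈ 0.5529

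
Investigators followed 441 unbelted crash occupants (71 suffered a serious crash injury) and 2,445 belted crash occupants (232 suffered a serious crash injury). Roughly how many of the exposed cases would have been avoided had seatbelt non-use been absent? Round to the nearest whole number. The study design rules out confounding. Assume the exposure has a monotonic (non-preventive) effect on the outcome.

p₁ = P(outcome | exposed) = 71/441 = 0.161
p₀ = P(outcome | unexposed) = 232/2445 = 0.094888
PN = (p₁ − p₀)/p₁ = (0.161 − 0.094888) / 0.161 ≈ 0.41063.
Attributable cases ≈ PN × (exposed cases) = 0.41063 × 71 ≈ 29.15.

about 29 cases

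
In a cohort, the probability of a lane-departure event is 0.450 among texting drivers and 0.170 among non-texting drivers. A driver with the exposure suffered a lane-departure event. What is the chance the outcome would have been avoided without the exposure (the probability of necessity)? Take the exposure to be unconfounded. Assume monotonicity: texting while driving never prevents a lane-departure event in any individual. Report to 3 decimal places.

PN ≈ 0.622

Let p₁ = 0.45, p₀ = 0.17.
Under exogeneity and monotonicity, PN = (p₁ − p₀) / p₁.
PN = (0.45 − 0.17) / 0.45 = 0.28 / 0.45 ≈ 0.6222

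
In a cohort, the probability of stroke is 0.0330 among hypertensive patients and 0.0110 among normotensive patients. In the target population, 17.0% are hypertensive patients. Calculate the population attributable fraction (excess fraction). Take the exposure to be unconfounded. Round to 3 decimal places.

PAF ≈ 0.254

Let p₁ = 0.033, p₀ = 0.011.
Overall risk P(Y=1) = π·p₁ + (1−π)·p₀ = 0.17×0.033 + 0.83×0.011 = 0.01474.
Under exogeneity, PAF = [P(Y=1) − p₀] / P(Y=1).
PAF = (0.01474 − 0.011) / 0.01474 ≈ 0.2537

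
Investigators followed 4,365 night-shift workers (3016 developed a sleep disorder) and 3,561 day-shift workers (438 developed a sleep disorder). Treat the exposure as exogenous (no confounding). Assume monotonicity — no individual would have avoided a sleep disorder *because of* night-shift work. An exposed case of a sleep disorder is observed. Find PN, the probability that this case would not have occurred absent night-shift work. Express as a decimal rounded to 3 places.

PN ≈ 0.822

p₁ = P(outcome | exposed) = 3016/4365 = 0.69095
p₀ = P(outcome | unexposed) = 438/3561 = 0.123
Under exogeneity and monotonicity, PN = (p₁ − p₀) / p₁.
PN = (0.69095 − 0.123) / 0.69095 = 0.56795 / 0.69095 ≈ 0.8220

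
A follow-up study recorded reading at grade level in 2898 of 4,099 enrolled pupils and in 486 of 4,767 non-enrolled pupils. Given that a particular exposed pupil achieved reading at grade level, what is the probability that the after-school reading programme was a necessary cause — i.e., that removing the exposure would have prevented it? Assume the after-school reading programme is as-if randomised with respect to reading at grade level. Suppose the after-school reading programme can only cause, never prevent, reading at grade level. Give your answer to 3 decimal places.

PN ≈ 0.856

p₁ = P(outcome | exposed) = 2898/4099 = 0.707
p₀ = P(outcome | unexposed) = 486/4767 = 0.10195
Under exogeneity and monotonicity, PN = (p₁ − p₀) / p₁.
PN = (0.707 − 0.10195) / 0.707 = 0.60505 / 0.707 ≈ 0.8558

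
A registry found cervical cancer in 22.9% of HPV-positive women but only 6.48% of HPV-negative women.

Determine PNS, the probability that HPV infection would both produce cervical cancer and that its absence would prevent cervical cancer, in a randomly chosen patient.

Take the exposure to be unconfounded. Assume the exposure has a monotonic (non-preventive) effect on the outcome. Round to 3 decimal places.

p₁ = 0.229, p₀ = 0.0648.
Under exogeneity and monotonicity, PNS = p₁ − p₀.
PNS = 0.229 − 0.0648 = 0.1642

PNS ≈ 0.164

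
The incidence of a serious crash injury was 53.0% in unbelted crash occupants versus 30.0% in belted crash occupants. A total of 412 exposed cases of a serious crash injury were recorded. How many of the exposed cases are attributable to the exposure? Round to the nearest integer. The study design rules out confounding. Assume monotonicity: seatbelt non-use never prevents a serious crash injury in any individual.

p₁ = 0.53, p₀ = 0.3.
PN = (p₁ − p₀)/p₁ = (0.53 − 0.3) / 0.53 ≈ 0.43396.
Attributable cases ≈ PN × (exposed cases) = 0.43396 × 412 ≈ 178.79.

about 179 cases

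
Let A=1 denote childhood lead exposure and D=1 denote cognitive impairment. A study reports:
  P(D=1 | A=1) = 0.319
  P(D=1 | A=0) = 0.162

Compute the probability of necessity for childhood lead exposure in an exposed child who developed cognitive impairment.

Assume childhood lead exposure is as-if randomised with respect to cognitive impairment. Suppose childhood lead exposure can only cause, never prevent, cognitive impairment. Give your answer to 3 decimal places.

PN ≈ 0.492

Let p₁ = 0.319, p₀ = 0.162.
Under exogeneity and monotonicity, PN = (p₁ − p₀) / p₁.
PN = (0.319 − 0.162) / 0.319 = 0.157 / 0.319 ≈ 0.4922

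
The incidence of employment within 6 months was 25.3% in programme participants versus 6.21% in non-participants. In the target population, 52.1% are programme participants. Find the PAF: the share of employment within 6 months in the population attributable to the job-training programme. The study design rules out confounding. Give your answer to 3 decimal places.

p₁ = 0.253, p₀ = 0.0621.
Overall risk P(Y=1) = π·p₁ + (1−π)·p₀ = 0.521×0.253 + 0.479×0.0621 = 0.16156.
Under exogeneity, PAF = [P(Y=1) − p₀] / P(Y=1).
PAF = (0.16156 − 0.0621) / 0.16156 ≈ 0.6156

PAF ≈ 0.616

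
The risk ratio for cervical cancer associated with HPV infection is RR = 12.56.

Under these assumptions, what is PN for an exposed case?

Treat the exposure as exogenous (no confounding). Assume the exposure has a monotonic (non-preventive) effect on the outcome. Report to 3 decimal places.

Under exogeneity and monotonicity, PN = (RR − 1) / RR = 1 − 1/RR.
PN = (12.56 − 1) / 12.56 = 11.56 / 12.56 ≈ 0.9204

PN ≈ 0.920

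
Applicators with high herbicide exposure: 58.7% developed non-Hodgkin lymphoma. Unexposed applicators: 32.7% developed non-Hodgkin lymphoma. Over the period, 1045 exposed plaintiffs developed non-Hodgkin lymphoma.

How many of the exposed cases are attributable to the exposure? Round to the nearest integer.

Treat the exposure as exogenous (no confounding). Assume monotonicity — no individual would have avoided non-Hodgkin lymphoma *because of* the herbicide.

about 463 cases

p₁ = 0.587, p₀ = 0.327.
PN = (p₁ − p₀)/p₁ = (0.587 − 0.327) / 0.587 ≈ 0.44293.
Attributable cases ≈ PN × (exposed cases) = 0.44293 × 1045 ≈ 462.86.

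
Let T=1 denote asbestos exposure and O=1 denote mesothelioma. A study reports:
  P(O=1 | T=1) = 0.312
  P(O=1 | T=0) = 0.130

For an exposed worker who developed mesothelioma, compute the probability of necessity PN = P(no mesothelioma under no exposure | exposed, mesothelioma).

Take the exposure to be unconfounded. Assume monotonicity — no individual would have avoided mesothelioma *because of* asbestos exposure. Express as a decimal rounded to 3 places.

Let p₁ = 0.312, p₀ = 0.13.
Under exogeneity and monotonicity, PN = (p₁ − p₀) / p₁.
PN = (0.312 − 0.13) / 0.312 = 0.182 / 0.312 ≈ 0.5833

PN ≈ 0.583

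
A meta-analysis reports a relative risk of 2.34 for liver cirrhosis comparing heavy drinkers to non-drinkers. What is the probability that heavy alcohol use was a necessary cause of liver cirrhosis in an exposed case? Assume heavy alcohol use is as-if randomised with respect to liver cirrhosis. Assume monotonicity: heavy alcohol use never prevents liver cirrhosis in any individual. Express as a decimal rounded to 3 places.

PN ≈ 0.573

Under exogeneity and monotonicity, PN = (RR − 1) / RR = 1 − 1/RR.
PN = (2.34 − 1) / 2.34 = 1.34 / 2.34 ≈ 0.5726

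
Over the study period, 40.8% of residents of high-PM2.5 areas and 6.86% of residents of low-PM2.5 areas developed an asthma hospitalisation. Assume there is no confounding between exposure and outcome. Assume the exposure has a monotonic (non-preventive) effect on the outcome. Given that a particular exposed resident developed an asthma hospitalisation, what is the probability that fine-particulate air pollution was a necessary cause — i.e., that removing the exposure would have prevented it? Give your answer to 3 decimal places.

p₁ = 0.408, p₀ = 0.0686.
Under exogeneity and monotonicity, PN = (p₁ − p₀) / p₁.
PN = (0.408 − 0.0686) / 0.408 = 0.3394 / 0.408 ≈ 0.8319

PN ≈ 0.832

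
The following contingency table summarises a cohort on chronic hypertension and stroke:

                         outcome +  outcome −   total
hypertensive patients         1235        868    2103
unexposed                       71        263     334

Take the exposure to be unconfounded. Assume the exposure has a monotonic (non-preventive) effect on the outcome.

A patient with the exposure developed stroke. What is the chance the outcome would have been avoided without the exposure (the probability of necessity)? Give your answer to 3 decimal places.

p₁ = P(outcome | exposed) = 1235/2103 = 0.58726
p₀ = P(outcome | unexposed) = 71/334 = 0.21257
Under exogeneity and monotonicity, PN = (p₁ − p₀)/p₁.
PN = (0.58726 − 0.21257) / 0.58726 ≈ 0.6380

PN ≈ 0.638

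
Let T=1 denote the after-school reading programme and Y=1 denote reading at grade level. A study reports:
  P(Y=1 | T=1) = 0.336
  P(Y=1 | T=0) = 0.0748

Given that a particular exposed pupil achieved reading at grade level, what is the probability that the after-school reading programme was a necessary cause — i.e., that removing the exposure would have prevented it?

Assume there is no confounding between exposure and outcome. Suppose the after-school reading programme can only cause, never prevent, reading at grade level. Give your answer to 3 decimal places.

Let p₁ = 0.336, p₀ = 0.0748.
Under exogeneity and monotonicity, PN = (p₁ − p₀) / p₁.
PN = (0.336 − 0.0748) / 0.336 = 0.2612 / 0.336 ≈ 0.7774

PN ≈ 0.777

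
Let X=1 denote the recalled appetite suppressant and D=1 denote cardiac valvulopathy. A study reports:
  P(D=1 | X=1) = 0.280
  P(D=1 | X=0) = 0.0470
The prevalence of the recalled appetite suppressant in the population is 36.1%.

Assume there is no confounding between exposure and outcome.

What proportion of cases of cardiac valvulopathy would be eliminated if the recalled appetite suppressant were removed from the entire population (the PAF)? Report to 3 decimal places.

Let p₁ = 0.28, p₀ = 0.047.
Overall risk P(Y=1) = π·p₁ + (1−π)·p₀ = 0.361×0.28 + 0.639×0.047 = 0.13111.
Under exogeneity, PAF = [P(Y=1) − p₀] / P(Y=1).
PAF = (0.13111 − 0.047) / 0.13111 ≈ 0.6415

PAF ≈ 0.642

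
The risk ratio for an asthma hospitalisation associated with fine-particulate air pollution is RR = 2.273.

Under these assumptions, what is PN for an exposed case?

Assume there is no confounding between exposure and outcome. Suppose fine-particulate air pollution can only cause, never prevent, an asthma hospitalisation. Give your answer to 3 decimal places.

PN ≈ 0.560

Under exogeneity and monotonicity, PN = (RR − 1) / RR = 1 − 1/RR.
PN = (2.273 − 1) / 2.273 = 1.273 / 2.273 ≈ 0.5601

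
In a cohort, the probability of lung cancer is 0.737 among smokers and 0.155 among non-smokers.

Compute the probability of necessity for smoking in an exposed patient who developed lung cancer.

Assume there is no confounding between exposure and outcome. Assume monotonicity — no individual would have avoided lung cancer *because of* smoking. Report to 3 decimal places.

Let p₁ = 0.737, p₀ = 0.155.
Under exogeneity and monotonicity, PN = (p₁ − p₀) / p₁.
PN = (0.737 − 0.155) / 0.737 = 0.582 / 0.737 ≈ 0.7897

PN ≈ 0.790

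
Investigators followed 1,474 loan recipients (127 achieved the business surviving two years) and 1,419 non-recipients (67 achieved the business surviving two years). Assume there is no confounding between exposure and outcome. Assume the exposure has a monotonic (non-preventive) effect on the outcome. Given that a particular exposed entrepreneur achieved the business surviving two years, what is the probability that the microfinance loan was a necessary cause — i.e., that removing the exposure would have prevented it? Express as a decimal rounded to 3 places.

PN ≈ 0.452

p₁ = P(outcome | exposed) = 127/1474 = 0.08616
p₀ = P(outcome | unexposed) = 67/1419 = 0.047216
Under exogeneity and monotonicity, PN = (p₁ − p₀) / p₁.
PN = (0.08616 − 0.047216) / 0.08616 = 0.038944 / 0.08616 ≈ 0.4520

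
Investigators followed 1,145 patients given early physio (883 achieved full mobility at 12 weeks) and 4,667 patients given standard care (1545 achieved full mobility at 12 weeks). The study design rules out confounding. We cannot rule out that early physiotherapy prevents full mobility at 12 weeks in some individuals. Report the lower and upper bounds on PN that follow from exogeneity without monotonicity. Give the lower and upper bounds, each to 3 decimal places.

0.571 ≤ PN ≤ 0.867

p₁ = P(outcome | exposed) = 883/1145 = 0.77118
p₀ = P(outcome | unexposed) = 1545/4667 = 0.33105
Under exogeneity alone the bounds on PN are max{0,(p₁−p₀)/p₁} ≤ PN ≤ min{1,(1−p₀)/p₁}.
  lower = (p₁ − p₀)/p₁ = 0.44013 / 0.77118 ≈ 0.5707
  upper = min{1, (1 − p₀)/p₁} = 0.66895 / 0.77118 ≈ 0.8674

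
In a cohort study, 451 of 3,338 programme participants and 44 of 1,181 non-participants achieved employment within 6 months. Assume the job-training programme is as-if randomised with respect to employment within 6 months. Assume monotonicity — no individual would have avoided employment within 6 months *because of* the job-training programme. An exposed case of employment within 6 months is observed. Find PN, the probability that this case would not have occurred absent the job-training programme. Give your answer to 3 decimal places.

PN ≈ 0.724

p₁ = P(outcome | exposed) = 451/3338 = 0.13511
p₀ = P(outcome | unexposed) = 44/1181 = 0.037257
Under exogeneity and monotonicity, PN = (p₁ − p₀) / p₁.
PN = (0.13511 − 0.037257) / 0.13511 = 0.097854 / 0.13511 ≈ 0.7243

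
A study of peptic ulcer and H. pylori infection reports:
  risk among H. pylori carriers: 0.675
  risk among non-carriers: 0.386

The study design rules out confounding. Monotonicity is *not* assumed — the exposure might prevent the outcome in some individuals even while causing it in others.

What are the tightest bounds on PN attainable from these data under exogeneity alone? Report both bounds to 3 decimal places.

0.428 ≤ PN ≤ 0.910

Let p₁ = 0.675, p₀ = 0.386.
Under exogeneity alone the bounds on PN are max{0,(p₁−p₀)/p₁} ≤ PN ≤ min{1,(1−p₀)/p₁}.
  lower = (p₁ − p₀)/p₁ = 0.289 / 0.675 ≈ 0.4281
  upper = min{1, (1 − p₀)/p₁} = 0.614 / 0.675 ≈ 0.9096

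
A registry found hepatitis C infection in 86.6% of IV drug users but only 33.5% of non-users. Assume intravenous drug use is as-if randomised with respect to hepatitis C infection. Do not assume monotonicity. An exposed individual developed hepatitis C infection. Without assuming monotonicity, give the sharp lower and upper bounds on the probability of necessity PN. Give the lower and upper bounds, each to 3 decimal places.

0.613 ≤ PN ≤ 0.768

p₁ = 0.866, p₀ = 0.335.
Under exogeneity alone the bounds on PN are max{0,(p₁−p₀)/p₁} ≤ PN ≤ min{1,(1−p₀)/p₁}.
  lower = (p₁ − p₀)/p₁ = 0.531 / 0.866 ≈ 0.6132
  upper = min{1, (1 − p₀)/p₁} = 0.665 / 0.866 ≈ 0.7679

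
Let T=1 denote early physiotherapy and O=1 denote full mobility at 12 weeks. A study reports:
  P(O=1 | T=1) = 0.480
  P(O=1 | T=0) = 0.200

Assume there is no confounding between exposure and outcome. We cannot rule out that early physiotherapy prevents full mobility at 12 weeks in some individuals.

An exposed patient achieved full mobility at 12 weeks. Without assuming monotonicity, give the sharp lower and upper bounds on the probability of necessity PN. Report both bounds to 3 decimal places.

Let p₁ = 0.48, p₀ = 0.2.
Under exogeneity alone the bounds on PN are max{0,(p₁−p₀)/p₁} ≤ PN ≤ min{1,(1−p₀)/p₁}.
  lower = (p₁ − p₀)/p₁ = 0.28 / 0.48 ≈ 0.5833
  upper = min{1, (1 − p₀)/p₁} = 0.8 / 0.48 ≈ 1.6667 → capped at 1

0.583 ≤ PN ≤ 1.000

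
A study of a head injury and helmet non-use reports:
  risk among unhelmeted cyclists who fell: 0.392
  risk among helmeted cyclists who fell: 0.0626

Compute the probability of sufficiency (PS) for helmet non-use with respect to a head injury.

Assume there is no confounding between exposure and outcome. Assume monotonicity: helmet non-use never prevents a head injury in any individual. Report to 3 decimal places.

PS ≈ 0.351

Let p₁ = 0.392, p₀ = 0.0626.
Under exogeneity and monotonicity, PS = (p₁ − p₀) / (1 − p₀).
PS = (0.392 − 0.0626) / (1 − 0.0626) = 0.3294 / 0.9374 ≈ 0.3514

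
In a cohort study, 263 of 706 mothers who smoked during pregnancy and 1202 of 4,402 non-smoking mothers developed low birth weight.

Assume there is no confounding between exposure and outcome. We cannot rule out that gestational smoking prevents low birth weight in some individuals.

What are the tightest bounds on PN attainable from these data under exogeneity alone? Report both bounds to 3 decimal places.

0.267 ≤ PN ≤ 1.000

p₁ = P(outcome | exposed) = 263/706 = 0.37252
p₀ = P(outcome | unexposed) = 1202/4402 = 0.27306
Under exogeneity alone the bounds on PN are max{0,(p₁−p₀)/p₁} ≤ PN ≤ min{1,(1−p₀)/p₁}.
  lower = (p₁ − p₀)/p₁ = 0.099464 / 0.37252 ≈ 0.2670
  upper = min{1, (1 − p₀)/p₁} = 0.72694 / 0.37252 ≈ 1.9514 → capped at 1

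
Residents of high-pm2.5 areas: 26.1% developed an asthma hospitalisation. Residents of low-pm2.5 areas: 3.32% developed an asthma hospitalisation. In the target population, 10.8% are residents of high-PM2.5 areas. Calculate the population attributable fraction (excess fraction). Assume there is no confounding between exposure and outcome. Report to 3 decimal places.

PAF ≈ 0.426

p₁ = 0.261, p₀ = 0.0332.
Overall risk P(Y=1) = π·p₁ + (1−π)·p₀ = 0.108×0.261 + 0.892×0.0332 = 0.057802.
Under exogeneity, PAF = [P(Y=1) − p₀] / P(Y=1).
PAF = (0.057802 − 0.0332) / 0.057802 ≈ 0.4256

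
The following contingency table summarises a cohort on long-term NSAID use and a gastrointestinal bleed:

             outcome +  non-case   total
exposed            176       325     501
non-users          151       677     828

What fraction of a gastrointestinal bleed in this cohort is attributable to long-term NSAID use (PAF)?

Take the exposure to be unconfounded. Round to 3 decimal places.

PAF ≈ 0.259

p₁ = P(outcome | exposed) = 176/501 = 0.3513
p₀ = P(outcome | unexposed) = 151/828 = 0.18237
Exposure prevalence π = 501/1329 = 0.37698; overall risk P(Y=1) = 0.24605.
Under exogeneity, PAF = [P(Y=1) − p₀]/P(Y=1).
PAF = (0.24605 − 0.18237) / 0.24605 ≈ 0.2588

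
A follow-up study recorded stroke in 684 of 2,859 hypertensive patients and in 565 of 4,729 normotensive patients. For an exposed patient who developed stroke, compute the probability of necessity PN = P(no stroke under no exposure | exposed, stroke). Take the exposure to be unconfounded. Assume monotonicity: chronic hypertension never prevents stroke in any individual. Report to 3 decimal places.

p₁ = P(outcome | exposed) = 684/2859 = 0.23924
p₀ = P(outcome | unexposed) = 565/4729 = 0.11948
Under exogeneity and monotonicity, PN = (p₁ − p₀) / p₁.
PN = (0.23924 − 0.11948) / 0.23924 = 0.11977 / 0.23924 ≈ 0.5006

PN ≈ 0.501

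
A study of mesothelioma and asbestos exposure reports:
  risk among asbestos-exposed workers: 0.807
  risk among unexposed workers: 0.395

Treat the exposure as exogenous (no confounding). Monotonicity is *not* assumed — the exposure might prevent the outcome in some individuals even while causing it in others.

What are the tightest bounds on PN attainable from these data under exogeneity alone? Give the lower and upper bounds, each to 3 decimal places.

0.511 ≤ PN ≤ 0.750

Let p₁ = 0.807, p₀ = 0.395.
Under exogeneity alone the bounds on PN are max{0,(p₁−p₀)/p₁} ≤ PN ≤ min{1,(1−p₀)/p₁}.
  lower = (p₁ − p₀)/p₁ = 0.412 / 0.807 ≈ 0.5105
  upper = min{1, (1 − p₀)/p₁} = 0.605 / 0.807 ≈ 0.7497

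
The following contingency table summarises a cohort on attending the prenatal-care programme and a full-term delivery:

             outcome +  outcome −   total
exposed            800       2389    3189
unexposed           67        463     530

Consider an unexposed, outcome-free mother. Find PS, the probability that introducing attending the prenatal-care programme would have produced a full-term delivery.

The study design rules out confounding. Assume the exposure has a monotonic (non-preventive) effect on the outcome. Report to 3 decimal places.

p₁ = P(outcome | exposed) = 800/3189 = 0.25086
p₀ = P(outcome | unexposed) = 67/530 = 0.12642
Under exogeneity and monotonicity, PS = (p₁ − p₀)/(1 − p₀).
PS = (0.25086 − 0.12642) / 0.87358 ≈ 0.1425

PS ≈ 0.142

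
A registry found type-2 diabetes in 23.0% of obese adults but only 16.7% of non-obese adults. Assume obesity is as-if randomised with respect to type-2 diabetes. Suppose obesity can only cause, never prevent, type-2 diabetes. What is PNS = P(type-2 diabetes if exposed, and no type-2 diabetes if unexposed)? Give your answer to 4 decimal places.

PNS ≈ 0.0630

p₁ = 0.23, p₀ = 0.167.
Under exogeneity and monotonicity, PNS = p₁ − p₀.
PNS = 0.23 − 0.167 = 0.063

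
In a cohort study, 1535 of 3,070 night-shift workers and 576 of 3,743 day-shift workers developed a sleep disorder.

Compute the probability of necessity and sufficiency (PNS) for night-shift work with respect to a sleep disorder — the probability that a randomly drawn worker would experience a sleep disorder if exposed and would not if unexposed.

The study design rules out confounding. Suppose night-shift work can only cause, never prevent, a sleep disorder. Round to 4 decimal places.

PNS ≈ 0.3461

p₁ = P(outcome | exposed) = 1535/3070 = 0.5
p₀ = P(outcome | unexposed) = 576/3743 = 0.15389
Under exogeneity and monotonicity, PNS = p₁ − p₀.
PNS = 0.5 − 0.15389 = 0.34611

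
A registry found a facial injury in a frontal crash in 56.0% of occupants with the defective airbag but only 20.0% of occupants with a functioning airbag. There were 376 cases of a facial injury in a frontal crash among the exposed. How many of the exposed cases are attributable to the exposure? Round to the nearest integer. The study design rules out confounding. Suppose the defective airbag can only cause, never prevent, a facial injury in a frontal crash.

p₁ = 0.56, p₀ = 0.2.
PN = (p₁ − p₀)/p₁ = (0.56 − 0.2) / 0.56 ≈ 0.64286.
Attributable cases ≈ PN × (exposed cases) = 0.64286 × 376 ≈ 241.71.

about 242 cases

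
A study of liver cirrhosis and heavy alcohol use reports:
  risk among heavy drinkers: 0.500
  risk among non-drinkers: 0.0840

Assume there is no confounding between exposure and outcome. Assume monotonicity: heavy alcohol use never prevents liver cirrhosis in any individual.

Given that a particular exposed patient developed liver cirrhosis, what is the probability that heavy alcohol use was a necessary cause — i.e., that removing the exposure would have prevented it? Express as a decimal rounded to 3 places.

PN ≈ 0.832

Let p₁ = 0.5, p₀ = 0.084.
Under exogeneity and monotonicity, PN = (p₁ − p₀) / p₁.
PN = (0.5 − 0.084) / 0.5 = 0.416 / 0.5 ≈ 0.8320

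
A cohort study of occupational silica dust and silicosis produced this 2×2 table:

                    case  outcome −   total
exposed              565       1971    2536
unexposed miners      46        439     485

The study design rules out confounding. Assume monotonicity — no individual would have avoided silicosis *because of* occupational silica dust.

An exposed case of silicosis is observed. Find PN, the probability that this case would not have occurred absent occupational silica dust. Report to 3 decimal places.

PN ≈ 0.574

p₁ = P(outcome | exposed) = 565/2536 = 0.22279
p₀ = P(outcome | unexposed) = 46/485 = 0.094845
Under exogeneity and monotonicity, PN = (p₁ − p₀)/p₁.
PN = (0.22279 − 0.094845) / 0.22279 ≈ 0.5743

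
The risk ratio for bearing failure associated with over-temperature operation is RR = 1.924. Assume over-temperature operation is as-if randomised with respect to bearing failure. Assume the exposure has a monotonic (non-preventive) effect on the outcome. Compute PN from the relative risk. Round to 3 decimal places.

Under exogeneity and monotonicity, PN = (RR − 1) / RR = 1 − 1/RR.
PN = (1.924 − 1) / 1.924 = 0.924 / 1.924 ≈ 0.4802

PN ≈ 0.480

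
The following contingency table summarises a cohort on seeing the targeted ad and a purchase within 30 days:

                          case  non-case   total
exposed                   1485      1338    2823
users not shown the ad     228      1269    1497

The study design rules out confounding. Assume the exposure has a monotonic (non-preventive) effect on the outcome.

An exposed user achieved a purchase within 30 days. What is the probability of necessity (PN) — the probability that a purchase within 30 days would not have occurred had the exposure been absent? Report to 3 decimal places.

p₁ = P(outcome | exposed) = 1485/2823 = 0.52604
p₀ = P(outcome | unexposed) = 228/1497 = 0.1523
Under exogeneity and monotonicity, PN = (p₁ − p₀)/p₁.
PN = (0.52604 − 0.1523) / 0.52604 ≈ 0.7105

PN ≈ 0.710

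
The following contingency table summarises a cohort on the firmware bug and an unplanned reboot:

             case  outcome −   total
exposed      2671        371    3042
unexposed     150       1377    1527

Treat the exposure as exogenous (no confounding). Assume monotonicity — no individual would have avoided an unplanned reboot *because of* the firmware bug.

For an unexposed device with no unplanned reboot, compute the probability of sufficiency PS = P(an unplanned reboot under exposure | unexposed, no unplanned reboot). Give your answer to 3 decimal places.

p₁ = P(outcome | exposed) = 2671/3042 = 0.87804
p₀ = P(outcome | unexposed) = 150/1527 = 0.098232
Under exogeneity and monotonicity, PS = (p₁ − p₀) / (1 − p₀).
PS = (0.87804 − 0.098232) / (1 − 0.098232) = 0.77981 / 0.90177 ≈ 0.8648

PS ≈ 0.865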